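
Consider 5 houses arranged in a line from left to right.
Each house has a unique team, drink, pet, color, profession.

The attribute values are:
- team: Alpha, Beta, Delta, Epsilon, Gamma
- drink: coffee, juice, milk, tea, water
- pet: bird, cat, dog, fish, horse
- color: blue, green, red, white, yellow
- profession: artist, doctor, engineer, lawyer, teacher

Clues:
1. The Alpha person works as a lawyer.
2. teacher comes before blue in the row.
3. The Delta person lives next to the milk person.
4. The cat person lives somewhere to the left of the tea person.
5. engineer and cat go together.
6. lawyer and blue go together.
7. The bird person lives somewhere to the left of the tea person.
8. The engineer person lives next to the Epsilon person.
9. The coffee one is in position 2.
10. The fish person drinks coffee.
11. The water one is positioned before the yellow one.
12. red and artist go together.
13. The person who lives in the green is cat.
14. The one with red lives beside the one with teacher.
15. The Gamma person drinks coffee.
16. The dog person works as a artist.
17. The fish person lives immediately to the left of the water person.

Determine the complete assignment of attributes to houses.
Solution:

House | Team | Drink | Pet | Color | Profession
-----------------------------------------------
  1   | Beta | juice | dog | red | artist
  2   | Gamma | coffee | fish | white | teacher
  3   | Delta | water | cat | green | engineer
  4   | Epsilon | milk | bird | yellow | doctor
  5   | Alpha | tea | horse | blue | lawyer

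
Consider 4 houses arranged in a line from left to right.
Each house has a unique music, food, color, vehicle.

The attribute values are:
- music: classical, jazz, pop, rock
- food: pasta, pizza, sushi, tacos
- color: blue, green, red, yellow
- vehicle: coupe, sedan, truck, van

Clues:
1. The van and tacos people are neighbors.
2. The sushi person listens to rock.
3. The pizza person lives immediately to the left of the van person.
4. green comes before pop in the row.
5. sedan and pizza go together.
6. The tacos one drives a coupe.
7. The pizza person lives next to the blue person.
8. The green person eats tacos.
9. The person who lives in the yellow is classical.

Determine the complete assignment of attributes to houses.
Solution:

House | Music | Food | Color | Vehicle
--------------------------------------
  1   | classical | pizza | yellow | sedan
  2   | rock | sushi | blue | van
  3   | jazz | tacos | green | coupe
  4   | pop | pasta | red | truck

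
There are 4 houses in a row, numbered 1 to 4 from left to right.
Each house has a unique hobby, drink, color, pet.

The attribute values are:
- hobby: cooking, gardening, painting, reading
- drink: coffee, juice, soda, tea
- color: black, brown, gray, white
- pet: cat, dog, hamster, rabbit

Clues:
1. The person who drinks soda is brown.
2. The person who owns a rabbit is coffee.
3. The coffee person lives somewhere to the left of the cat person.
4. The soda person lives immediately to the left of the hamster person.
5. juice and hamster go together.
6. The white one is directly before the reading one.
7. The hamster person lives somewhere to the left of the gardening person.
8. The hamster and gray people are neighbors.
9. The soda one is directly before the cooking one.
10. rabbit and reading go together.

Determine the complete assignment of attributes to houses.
Solution:

House | Hobby | Drink | Color | Pet
-----------------------------------
  1   | painting | soda | brown | dog
  2   | cooking | juice | white | hamster
  3   | reading | coffee | gray | rabbit
  4   | gardening | tea | black | cat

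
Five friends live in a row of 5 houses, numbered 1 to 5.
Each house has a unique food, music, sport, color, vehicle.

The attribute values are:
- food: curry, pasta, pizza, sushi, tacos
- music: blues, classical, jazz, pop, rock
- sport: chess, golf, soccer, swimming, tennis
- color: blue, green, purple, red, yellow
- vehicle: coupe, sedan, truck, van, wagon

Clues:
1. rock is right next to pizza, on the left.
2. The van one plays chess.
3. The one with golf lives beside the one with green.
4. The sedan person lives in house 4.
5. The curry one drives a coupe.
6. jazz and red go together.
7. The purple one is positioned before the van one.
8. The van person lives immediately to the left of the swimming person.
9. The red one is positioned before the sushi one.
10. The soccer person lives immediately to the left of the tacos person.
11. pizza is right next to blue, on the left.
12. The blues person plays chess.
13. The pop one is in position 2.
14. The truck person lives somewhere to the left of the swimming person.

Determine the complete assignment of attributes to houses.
Solution:

House | Food | Music | Sport | Color | Vehicle
----------------------------------------------
  1   | curry | rock | golf | purple | coupe
  2   | pizza | pop | soccer | green | truck
  3   | tacos | blues | chess | blue | van
  4   | pasta | jazz | swimming | red | sedan
  5   | sushi | classical | tennis | yellow | wagon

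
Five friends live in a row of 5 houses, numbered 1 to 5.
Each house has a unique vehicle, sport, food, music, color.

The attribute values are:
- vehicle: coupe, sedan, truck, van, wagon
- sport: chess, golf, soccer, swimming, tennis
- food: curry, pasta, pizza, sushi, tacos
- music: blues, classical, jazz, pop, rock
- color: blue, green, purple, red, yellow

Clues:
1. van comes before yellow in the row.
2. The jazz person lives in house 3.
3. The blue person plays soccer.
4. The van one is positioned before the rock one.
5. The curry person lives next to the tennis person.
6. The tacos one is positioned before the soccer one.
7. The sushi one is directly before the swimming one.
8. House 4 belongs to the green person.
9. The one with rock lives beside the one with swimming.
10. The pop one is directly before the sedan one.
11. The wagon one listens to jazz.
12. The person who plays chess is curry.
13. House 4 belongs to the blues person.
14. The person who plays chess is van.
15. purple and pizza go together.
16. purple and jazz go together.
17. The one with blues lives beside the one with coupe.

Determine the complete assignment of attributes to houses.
Solution:

House | Vehicle | Sport | Food | Music | Color
----------------------------------------------
  1   | van | chess | curry | pop | red
  2   | sedan | tennis | sushi | rock | yellow
  3   | wagon | swimming | pizza | jazz | purple
  4   | truck | golf | tacos | blues | green
  5   | coupe | soccer | pasta | classical | blue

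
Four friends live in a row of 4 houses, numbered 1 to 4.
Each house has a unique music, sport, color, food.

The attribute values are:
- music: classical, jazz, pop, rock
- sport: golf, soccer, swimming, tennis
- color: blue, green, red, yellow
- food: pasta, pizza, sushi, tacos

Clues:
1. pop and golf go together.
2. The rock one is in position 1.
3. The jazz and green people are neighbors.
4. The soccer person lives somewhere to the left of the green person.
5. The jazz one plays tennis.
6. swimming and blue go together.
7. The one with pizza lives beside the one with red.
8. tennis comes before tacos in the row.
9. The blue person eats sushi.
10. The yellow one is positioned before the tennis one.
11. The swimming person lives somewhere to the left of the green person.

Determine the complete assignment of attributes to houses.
Solution:

House | Music | Sport | Color | Food
------------------------------------
  1   | rock | swimming | blue | sushi
  2   | classical | soccer | yellow | pizza
  3   | jazz | tennis | red | pasta
  4   | pop | golf | green | tacos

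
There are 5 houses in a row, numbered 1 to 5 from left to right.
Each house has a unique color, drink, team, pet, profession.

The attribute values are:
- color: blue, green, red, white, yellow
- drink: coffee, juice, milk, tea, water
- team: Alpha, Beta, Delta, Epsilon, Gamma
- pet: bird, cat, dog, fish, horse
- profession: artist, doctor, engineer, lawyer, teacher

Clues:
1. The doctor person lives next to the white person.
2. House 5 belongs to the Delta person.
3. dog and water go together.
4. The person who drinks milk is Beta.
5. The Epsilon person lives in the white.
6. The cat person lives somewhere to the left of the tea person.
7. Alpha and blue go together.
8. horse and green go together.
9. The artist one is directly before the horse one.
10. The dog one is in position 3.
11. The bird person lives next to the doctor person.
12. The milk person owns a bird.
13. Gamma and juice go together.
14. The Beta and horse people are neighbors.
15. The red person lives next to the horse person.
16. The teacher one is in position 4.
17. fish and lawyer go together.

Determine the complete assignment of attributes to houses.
Solution:

House | Color | Drink | Team | Pet | Profession
-----------------------------------------------
  1   | red | milk | Beta | bird | artist
  2   | green | juice | Gamma | horse | doctor
  3   | white | water | Epsilon | dog | engineer
  4   | blue | coffee | Alpha | cat | teacher
  5   | yellow | tea | Delta | fish | lawyer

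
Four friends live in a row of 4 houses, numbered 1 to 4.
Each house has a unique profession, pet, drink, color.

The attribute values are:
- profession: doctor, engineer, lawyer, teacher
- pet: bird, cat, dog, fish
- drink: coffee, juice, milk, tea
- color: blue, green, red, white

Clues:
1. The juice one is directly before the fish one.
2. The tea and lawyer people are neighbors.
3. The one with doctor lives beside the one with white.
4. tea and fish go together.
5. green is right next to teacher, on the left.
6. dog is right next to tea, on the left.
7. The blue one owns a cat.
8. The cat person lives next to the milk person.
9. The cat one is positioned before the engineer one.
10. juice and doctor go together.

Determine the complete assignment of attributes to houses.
Solution:

House | Profession | Pet | Drink | Color
----------------------------------------
  1   | doctor | dog | juice | green
  2   | teacher | fish | tea | white
  3   | lawyer | cat | coffee | blue
  4   | engineer | bird | milk | red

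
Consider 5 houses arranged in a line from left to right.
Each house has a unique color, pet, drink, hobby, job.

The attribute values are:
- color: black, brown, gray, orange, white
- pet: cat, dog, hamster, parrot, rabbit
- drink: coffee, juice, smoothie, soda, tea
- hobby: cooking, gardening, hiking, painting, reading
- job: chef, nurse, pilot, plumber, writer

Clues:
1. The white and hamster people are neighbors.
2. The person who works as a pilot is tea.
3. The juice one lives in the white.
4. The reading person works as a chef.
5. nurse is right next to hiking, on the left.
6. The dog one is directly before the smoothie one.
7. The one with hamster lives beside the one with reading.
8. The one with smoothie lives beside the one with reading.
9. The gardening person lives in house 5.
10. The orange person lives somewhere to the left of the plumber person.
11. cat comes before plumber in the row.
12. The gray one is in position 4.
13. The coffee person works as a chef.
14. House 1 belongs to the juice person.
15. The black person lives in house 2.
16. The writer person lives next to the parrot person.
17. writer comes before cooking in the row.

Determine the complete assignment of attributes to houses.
Solution:

House | Color | Pet | Drink | Hobby | Job
-----------------------------------------
  1   | white | dog | juice | painting | nurse
  2   | black | hamster | smoothie | hiking | writer
  3   | orange | parrot | coffee | reading | chef
  4   | gray | cat | tea | cooking | pilot
  5   | brown | rabbit | soda | gardening | plumber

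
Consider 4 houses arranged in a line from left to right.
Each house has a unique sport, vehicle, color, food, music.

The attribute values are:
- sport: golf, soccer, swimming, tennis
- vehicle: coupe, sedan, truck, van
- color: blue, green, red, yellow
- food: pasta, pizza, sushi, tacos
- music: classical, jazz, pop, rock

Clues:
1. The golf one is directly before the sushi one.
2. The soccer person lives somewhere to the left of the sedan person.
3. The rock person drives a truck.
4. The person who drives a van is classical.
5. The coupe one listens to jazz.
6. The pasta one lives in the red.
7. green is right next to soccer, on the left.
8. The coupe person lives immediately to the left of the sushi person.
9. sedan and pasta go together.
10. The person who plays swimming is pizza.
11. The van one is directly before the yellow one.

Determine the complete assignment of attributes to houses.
Solution:

House | Sport | Vehicle | Color | Food | Music
----------------------------------------------
  1   | golf | coupe | green | tacos | jazz
  2   | soccer | van | blue | sushi | classical
  3   | swimming | truck | yellow | pizza | rock
  4   | tennis | sedan | red | pasta | pop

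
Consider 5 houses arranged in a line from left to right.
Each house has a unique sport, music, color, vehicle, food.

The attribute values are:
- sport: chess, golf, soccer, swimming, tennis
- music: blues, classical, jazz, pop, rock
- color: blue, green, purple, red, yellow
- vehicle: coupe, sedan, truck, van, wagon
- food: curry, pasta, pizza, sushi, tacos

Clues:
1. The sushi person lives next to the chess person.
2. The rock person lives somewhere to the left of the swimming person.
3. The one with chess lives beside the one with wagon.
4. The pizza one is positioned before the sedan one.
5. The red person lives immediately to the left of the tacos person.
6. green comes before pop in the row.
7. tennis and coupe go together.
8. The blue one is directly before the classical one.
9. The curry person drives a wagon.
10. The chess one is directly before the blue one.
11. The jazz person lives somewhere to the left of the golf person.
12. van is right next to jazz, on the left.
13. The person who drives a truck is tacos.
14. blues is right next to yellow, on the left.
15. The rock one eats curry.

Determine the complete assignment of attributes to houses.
Solution:

House | Sport | Music | Color | Vehicle | Food
----------------------------------------------
  1   | soccer | blues | red | van | sushi
  2   | chess | jazz | yellow | truck | tacos
  3   | golf | rock | blue | wagon | curry
  4   | tennis | classical | green | coupe | pizza
  5   | swimming | pop | purple | sedan | pasta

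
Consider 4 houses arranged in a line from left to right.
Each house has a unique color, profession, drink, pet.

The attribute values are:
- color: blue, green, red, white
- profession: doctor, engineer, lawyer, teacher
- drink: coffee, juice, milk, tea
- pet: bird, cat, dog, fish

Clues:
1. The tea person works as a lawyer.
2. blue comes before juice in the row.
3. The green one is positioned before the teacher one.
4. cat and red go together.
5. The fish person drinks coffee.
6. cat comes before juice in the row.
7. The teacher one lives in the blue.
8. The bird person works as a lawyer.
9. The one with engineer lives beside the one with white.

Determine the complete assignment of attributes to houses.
Solution:

House | Color | Profession | Drink | Pet
----------------------------------------
  1   | green | lawyer | tea | bird
  2   | blue | teacher | coffee | fish
  3   | red | engineer | milk | cat
  4   | white | doctor | juice | dog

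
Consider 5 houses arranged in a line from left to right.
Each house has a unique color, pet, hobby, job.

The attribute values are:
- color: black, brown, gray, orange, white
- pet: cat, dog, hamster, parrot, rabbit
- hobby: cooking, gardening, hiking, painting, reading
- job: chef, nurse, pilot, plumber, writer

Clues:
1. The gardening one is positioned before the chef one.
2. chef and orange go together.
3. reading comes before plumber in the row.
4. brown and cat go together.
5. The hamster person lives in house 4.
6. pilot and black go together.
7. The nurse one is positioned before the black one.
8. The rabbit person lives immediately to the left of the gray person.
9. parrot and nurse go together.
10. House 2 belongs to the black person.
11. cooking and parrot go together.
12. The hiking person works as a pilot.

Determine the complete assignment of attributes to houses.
Solution:

House | Color | Pet | Hobby | Job
---------------------------------
  1   | white | parrot | cooking | nurse
  2   | black | rabbit | hiking | pilot
  3   | gray | dog | gardening | writer
  4   | orange | hamster | reading | chef
  5   | brown | cat | painting | plumber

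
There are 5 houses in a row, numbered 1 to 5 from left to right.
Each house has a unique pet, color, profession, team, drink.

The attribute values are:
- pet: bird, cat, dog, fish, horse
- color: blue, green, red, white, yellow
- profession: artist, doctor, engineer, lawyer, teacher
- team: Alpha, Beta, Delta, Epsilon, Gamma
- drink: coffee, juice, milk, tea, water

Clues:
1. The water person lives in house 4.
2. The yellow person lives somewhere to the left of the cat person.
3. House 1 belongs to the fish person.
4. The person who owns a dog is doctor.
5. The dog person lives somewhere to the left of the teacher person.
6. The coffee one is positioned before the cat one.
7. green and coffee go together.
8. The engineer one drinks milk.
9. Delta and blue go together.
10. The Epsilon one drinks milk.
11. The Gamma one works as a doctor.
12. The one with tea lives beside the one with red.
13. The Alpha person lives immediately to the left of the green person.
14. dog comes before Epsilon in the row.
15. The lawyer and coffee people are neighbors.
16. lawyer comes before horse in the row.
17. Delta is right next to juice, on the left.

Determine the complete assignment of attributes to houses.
Solution:

House | Pet | Color | Profession | Team | Drink
-----------------------------------------------
  1   | fish | blue | artist | Delta | tea
  2   | bird | red | lawyer | Alpha | juice
  3   | dog | green | doctor | Gamma | coffee
  4   | horse | yellow | teacher | Beta | water
  5   | cat | white | engineer | Epsilon | milk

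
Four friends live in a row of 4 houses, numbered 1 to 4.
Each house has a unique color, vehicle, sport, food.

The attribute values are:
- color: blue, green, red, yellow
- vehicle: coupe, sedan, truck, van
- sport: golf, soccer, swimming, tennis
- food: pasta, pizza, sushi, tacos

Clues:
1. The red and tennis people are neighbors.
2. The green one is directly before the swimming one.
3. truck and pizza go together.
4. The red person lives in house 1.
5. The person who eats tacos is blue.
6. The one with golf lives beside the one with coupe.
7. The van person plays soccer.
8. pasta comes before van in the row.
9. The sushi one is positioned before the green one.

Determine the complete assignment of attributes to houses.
Solution:

House | Color | Vehicle | Sport | Food
--------------------------------------
  1   | red | sedan | golf | sushi
  2   | green | coupe | tennis | pasta
  3   | yellow | truck | swimming | pizza
  4   | blue | van | soccer | tacos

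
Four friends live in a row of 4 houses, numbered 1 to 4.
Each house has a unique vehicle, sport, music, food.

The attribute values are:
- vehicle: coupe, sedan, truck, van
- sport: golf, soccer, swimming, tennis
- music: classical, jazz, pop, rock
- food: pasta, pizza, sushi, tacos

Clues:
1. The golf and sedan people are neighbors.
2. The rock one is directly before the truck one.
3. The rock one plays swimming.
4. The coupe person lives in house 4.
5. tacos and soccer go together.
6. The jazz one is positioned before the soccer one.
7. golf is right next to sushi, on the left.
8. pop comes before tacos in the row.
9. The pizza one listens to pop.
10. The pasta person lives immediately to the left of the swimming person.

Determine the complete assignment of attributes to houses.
Solution:

House | Vehicle | Sport | Music | Food
--------------------------------------
  1   | van | golf | jazz | pasta
  2   | sedan | swimming | rock | sushi
  3   | truck | tennis | pop | pizza
  4   | coupe | soccer | classical | tacos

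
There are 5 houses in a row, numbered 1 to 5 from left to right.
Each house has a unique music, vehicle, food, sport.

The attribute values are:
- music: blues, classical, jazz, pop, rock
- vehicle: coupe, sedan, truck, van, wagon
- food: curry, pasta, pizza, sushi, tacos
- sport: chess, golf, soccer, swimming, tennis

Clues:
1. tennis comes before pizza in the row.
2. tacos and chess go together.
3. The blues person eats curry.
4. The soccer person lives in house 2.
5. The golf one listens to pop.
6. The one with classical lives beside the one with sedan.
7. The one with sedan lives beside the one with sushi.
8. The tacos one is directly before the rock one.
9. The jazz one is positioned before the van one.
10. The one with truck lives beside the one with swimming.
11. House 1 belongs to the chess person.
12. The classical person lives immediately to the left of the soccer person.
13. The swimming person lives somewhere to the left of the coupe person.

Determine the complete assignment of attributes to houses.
Solution:

House | Music | Vehicle | Food | Sport
--------------------------------------
  1   | classical | wagon | tacos | chess
  2   | rock | sedan | pasta | soccer
  3   | jazz | truck | sushi | tennis
  4   | blues | van | curry | swimming
  5   | pop | coupe | pizza | golf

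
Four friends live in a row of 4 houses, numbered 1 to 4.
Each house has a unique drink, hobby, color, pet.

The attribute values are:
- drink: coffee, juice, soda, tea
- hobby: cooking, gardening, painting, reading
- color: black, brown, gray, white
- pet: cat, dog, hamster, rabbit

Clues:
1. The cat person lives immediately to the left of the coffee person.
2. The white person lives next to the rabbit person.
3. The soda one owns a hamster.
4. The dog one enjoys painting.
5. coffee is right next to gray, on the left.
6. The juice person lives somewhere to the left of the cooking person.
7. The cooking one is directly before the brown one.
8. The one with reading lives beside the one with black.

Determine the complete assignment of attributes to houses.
Solution:

House | Drink | Hobby | Color | Pet
-----------------------------------
  1   | juice | reading | white | cat
  2   | coffee | gardening | black | rabbit
  3   | soda | cooking | gray | hamster
  4   | tea | painting | brown | dog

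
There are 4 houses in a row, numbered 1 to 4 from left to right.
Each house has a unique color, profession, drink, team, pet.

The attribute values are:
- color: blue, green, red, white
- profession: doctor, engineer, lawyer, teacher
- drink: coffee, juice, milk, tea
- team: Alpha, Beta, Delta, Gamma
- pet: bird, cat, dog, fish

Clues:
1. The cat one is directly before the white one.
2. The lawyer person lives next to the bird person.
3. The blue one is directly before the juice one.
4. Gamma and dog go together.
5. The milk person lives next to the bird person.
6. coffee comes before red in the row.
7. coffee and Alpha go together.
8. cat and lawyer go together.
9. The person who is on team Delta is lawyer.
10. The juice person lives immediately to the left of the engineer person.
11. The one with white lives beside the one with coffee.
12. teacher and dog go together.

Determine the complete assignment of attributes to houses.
Solution:

House | Color | Profession | Drink | Team | Pet
-----------------------------------------------
  1   | blue | lawyer | milk | Delta | cat
  2   | white | doctor | juice | Beta | bird
  3   | green | engineer | coffee | Alpha | fish
  4   | red | teacher | tea | Gamma | dog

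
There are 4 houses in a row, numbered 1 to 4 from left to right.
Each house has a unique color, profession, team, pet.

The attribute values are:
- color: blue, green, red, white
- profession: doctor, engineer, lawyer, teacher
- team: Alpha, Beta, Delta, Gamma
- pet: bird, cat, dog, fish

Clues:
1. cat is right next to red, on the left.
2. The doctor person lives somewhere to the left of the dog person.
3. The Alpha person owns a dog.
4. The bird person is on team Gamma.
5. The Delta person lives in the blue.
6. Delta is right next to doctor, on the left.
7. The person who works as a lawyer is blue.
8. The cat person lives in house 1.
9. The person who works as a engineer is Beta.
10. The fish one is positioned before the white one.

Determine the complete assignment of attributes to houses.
Solution:

House | Color | Profession | Team | Pet
---------------------------------------
  1   | blue | lawyer | Delta | cat
  2   | red | doctor | Gamma | bird
  3   | green | engineer | Beta | fish
  4   | white | teacher | Alpha | dog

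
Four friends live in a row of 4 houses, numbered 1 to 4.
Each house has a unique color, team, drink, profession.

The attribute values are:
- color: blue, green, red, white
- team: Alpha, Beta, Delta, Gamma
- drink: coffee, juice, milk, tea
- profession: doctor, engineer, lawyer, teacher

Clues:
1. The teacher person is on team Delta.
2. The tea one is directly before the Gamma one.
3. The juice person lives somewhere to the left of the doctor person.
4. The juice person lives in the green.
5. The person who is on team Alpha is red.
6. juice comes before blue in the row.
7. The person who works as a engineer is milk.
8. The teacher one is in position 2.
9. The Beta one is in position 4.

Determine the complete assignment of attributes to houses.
Solution:

House | Color | Team | Drink | Profession
-----------------------------------------
  1   | red | Alpha | milk | engineer
  2   | white | Delta | tea | teacher
  3   | green | Gamma | juice | lawyer
  4   | blue | Beta | coffee | doctor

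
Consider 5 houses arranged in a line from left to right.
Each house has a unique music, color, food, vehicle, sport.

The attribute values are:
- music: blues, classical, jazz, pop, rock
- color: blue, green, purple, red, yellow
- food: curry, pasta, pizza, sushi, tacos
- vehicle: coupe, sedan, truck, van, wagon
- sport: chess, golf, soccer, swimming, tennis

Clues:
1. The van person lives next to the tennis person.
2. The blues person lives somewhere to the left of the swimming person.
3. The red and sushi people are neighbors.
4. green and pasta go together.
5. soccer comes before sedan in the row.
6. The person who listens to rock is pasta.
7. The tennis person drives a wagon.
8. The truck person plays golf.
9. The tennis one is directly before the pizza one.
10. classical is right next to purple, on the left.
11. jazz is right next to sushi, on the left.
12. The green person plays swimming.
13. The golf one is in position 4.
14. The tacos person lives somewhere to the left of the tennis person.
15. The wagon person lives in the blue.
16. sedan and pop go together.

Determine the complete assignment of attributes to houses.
Solution:

House | Music | Color | Food | Vehicle | Sport
----------------------------------------------
  1   | jazz | red | tacos | van | soccer
  2   | classical | blue | sushi | wagon | tennis
  3   | pop | purple | pizza | sedan | chess
  4   | blues | yellow | curry | truck | golf
  5   | rock | green | pasta | coupe | swimming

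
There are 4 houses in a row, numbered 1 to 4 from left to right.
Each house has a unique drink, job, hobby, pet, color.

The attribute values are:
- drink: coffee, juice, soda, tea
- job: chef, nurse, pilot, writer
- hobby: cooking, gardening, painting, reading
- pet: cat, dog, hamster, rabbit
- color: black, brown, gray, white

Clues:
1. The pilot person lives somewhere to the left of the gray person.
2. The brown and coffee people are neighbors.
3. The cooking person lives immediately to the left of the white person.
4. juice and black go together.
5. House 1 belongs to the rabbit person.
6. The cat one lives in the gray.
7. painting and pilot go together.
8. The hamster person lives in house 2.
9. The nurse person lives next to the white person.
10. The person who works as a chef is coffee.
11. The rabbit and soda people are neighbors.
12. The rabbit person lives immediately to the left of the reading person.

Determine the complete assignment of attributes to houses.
Solution:

House | Drink | Job | Hobby | Pet | Color
-----------------------------------------
  1   | juice | nurse | cooking | rabbit | black
  2   | soda | writer | reading | hamster | white
  3   | tea | pilot | painting | dog | brown
  4   | coffee | chef | gardening | cat | gray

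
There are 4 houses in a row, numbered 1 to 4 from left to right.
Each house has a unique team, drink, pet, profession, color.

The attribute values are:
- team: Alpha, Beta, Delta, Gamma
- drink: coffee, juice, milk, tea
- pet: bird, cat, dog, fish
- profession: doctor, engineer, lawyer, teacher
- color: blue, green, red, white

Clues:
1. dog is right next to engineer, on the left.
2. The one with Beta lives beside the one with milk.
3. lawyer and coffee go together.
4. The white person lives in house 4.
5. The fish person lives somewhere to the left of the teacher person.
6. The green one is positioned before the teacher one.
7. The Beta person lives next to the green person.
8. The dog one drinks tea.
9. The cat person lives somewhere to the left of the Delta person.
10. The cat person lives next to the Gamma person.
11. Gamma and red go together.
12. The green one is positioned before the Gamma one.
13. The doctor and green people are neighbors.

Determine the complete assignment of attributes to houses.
Solution:

House | Team | Drink | Pet | Profession | Color
-----------------------------------------------
  1   | Beta | tea | dog | doctor | blue
  2   | Alpha | milk | cat | engineer | green
  3   | Gamma | coffee | fish | lawyer | red
  4   | Delta | juice | bird | teacher | white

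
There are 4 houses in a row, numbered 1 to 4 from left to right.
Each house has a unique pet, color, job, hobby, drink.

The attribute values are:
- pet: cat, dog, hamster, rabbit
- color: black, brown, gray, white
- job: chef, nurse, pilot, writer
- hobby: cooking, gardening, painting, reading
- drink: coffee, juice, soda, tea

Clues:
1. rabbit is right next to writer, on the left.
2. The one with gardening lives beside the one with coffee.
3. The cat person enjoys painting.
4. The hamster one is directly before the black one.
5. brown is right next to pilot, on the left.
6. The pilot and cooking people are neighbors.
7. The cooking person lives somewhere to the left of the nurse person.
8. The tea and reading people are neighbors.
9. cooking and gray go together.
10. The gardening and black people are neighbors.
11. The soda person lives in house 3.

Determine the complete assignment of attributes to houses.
Solution:

House | Pet | Color | Job | Hobby | Drink
-----------------------------------------
  1   | hamster | brown | chef | gardening | tea
  2   | rabbit | black | pilot | reading | coffee
  3   | dog | gray | writer | cooking | soda
  4   | cat | white | nurse | painting | juice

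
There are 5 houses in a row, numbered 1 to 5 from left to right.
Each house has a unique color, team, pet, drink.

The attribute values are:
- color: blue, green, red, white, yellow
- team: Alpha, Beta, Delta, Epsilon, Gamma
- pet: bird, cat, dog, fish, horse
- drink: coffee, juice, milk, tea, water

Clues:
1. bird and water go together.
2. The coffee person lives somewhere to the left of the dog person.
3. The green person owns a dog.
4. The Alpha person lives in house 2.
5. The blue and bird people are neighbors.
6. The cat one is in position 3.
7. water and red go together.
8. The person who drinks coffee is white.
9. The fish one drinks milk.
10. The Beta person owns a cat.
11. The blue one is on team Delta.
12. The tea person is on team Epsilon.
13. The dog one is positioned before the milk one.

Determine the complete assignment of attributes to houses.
Solution:

House | Color | Team | Pet | Drink
----------------------------------
  1   | blue | Delta | horse | juice
  2   | red | Alpha | bird | water
  3   | white | Beta | cat | coffee
  4   | green | Epsilon | dog | tea
  5   | yellow | Gamma | fish | milk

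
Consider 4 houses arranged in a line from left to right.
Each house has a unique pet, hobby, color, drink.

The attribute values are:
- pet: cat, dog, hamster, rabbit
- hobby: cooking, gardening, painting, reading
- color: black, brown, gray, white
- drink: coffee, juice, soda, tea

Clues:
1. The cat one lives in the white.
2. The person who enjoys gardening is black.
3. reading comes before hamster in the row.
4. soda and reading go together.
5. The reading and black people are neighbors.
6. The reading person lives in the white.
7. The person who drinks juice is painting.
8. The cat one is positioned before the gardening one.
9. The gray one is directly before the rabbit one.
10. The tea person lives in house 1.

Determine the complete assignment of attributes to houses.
Solution:

House | Pet | Hobby | Color | Drink
-----------------------------------
  1   | dog | cooking | gray | tea
  2   | rabbit | painting | brown | juice
  3   | cat | reading | white | soda
  4   | hamster | gardening | black | coffee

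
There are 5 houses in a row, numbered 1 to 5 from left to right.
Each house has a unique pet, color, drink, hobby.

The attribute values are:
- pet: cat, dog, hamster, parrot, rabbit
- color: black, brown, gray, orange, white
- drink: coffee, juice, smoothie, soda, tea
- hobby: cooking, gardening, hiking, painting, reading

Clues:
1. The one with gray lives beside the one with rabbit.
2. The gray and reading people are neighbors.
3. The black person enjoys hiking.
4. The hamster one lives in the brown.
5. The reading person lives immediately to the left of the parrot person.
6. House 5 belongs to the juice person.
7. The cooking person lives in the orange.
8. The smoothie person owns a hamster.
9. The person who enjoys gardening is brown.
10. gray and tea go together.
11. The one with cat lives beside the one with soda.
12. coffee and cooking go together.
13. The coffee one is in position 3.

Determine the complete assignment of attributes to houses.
Solution:

House | Pet | Color | Drink | Hobby
-----------------------------------
  1   | cat | gray | tea | painting
  2   | rabbit | white | soda | reading
  3   | parrot | orange | coffee | cooking
  4   | hamster | brown | smoothie | gardening
  5   | dog | black | juice | hiking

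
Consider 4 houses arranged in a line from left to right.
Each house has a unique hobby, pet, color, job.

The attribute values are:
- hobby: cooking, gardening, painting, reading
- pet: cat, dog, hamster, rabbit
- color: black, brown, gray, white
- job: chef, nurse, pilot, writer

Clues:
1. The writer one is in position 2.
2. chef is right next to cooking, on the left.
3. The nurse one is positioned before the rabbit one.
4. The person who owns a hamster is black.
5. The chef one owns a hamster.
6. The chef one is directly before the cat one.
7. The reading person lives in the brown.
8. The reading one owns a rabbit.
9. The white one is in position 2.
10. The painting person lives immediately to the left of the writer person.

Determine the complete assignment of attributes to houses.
Solution:

House | Hobby | Pet | Color | Job
---------------------------------
  1   | painting | hamster | black | chef
  2   | cooking | cat | white | writer
  3   | gardening | dog | gray | nurse
  4   | reading | rabbit | brown | pilot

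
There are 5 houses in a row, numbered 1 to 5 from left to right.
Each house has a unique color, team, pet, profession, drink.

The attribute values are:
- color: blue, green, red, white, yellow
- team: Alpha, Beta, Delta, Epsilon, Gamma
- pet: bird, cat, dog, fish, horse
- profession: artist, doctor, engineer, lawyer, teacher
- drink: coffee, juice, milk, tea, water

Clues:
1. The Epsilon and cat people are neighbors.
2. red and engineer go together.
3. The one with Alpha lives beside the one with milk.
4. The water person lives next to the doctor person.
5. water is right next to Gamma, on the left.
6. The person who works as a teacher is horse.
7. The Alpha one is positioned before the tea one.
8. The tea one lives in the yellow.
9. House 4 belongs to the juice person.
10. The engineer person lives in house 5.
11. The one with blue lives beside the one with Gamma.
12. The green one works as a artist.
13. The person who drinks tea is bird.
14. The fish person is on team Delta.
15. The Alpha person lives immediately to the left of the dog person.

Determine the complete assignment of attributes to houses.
Solution:

House | Color | Team | Pet | Profession | Drink
-----------------------------------------------
  1   | blue | Alpha | horse | teacher | water
  2   | white | Gamma | dog | doctor | milk
  3   | yellow | Epsilon | bird | lawyer | tea
  4   | green | Beta | cat | artist | juice
  5   | red | Delta | fish | engineer | coffee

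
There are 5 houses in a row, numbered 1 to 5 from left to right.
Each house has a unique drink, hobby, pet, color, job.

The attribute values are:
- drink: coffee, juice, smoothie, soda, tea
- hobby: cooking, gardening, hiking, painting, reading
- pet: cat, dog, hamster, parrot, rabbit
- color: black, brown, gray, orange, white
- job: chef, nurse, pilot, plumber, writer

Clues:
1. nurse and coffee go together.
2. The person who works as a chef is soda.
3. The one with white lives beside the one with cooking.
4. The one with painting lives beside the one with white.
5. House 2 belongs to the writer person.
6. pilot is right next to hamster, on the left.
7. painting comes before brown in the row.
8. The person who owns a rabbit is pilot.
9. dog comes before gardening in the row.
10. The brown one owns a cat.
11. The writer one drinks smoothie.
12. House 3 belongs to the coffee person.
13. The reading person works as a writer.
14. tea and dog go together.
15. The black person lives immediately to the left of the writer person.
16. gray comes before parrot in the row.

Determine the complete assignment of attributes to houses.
Solution:

House | Drink | Hobby | Pet | Color | Job
-----------------------------------------
  1   | juice | painting | rabbit | black | pilot
  2   | smoothie | reading | hamster | white | writer
  3   | coffee | cooking | cat | brown | nurse
  4   | tea | hiking | dog | gray | plumber
  5   | soda | gardening | parrot | orange | chef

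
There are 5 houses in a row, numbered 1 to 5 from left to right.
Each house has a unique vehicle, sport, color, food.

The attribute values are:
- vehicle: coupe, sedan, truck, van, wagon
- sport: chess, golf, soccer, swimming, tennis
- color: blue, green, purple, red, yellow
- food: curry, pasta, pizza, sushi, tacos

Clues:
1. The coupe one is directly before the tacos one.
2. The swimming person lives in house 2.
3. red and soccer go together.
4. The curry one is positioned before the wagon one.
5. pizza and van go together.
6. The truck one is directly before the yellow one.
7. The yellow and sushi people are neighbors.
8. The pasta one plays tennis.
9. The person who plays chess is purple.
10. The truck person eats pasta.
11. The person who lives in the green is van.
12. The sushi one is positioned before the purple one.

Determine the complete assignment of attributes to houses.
Solution:

House | Vehicle | Sport | Color | Food
--------------------------------------
  1   | truck | tennis | blue | pasta
  2   | sedan | swimming | yellow | curry
  3   | coupe | soccer | red | sushi
  4   | wagon | chess | purple | tacos
  5   | van | golf | green | pizza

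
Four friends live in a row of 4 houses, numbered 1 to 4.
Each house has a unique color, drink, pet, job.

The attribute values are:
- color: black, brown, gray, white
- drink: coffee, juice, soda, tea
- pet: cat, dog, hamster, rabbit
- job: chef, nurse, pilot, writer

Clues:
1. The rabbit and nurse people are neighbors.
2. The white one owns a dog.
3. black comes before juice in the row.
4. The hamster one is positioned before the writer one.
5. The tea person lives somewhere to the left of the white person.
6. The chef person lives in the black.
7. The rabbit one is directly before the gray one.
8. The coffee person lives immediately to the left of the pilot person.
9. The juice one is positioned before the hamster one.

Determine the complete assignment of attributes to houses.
Solution:

House | Color | Drink | Pet | Job
---------------------------------
  1   | black | coffee | cat | chef
  2   | brown | juice | rabbit | pilot
  3   | gray | tea | hamster | nurse
  4   | white | soda | dog | writer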